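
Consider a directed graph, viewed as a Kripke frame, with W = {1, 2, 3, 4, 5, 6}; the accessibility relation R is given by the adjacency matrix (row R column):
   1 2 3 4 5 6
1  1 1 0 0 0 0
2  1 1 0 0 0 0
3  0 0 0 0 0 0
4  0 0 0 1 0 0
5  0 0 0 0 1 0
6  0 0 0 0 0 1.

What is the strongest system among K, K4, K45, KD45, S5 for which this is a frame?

Transitive (axiom 4): yes — every two-step R-path is closed by a direct edge.
Euclidean (axiom 5): yes — any two successors of a common world are R-related.
Serial (axiom D): no — 3 has no R-successor.
Reflexive (axiom T): no — 3 is not related to itself.
So F validates K, K4, K45; KD45 would additionally require R to be serial. The strongest is K45.

K45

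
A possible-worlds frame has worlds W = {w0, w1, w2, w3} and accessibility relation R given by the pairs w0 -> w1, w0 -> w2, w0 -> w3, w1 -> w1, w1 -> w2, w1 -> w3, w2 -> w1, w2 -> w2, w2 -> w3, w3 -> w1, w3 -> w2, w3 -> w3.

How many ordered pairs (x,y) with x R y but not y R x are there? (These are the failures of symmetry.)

3

Enumerating: (w0,w1), (w0,w2), (w0,w3).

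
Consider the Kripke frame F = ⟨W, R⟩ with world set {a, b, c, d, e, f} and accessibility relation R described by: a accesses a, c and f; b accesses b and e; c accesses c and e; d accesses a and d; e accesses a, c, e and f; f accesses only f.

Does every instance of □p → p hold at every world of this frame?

Yes

Axiom T corresponds to the accessibility relation being reflexive.
Reflexive: yes — every world is R-related to itself.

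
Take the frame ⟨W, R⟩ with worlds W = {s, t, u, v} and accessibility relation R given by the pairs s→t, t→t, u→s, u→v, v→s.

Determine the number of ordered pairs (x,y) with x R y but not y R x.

4

Enumerating: (s,t), (u,s), (u,v), (v,s).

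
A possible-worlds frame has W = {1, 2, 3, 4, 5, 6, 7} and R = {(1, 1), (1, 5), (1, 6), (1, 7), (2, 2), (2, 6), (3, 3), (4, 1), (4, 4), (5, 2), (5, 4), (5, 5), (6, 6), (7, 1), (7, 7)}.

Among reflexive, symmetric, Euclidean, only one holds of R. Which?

Reflexive: yes — every world is R-related to itself.
Symmetric: no — 1 R 5 but not 5 R 1.
Euclidean: no — 1 R 5 and 1 R 6, but not 5 R 6.
Only reflexive holds.

reflexive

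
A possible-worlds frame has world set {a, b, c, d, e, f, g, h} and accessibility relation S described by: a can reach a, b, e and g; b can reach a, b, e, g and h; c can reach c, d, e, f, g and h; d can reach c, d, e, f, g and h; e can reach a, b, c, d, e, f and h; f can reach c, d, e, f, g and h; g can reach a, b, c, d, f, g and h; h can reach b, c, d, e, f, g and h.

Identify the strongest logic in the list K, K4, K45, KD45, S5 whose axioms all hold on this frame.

K

Transitive (axiom 4): no — a S b and b S h, but not a S h.
Euclidean (axiom 5): no — a S e and a S g, but not e S g.
Serial (axiom D): yes — every world has a successor (e.g. a S a).
Reflexive (axiom T): yes — every world is S-related to itself.
So F validates K; K4 would additionally require S to be transitive. The strongest is K.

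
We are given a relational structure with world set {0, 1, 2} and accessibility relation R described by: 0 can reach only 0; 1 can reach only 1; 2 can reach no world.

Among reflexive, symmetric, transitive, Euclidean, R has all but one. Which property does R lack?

Reflexive: no — 2 is not related to itself.
Symmetric: yes — every pair in R has its reverse in R.
Transitive: yes — every two-step R-path is closed by a direct edge.
Euclidean: yes — any two successors of a common world are R-related.
Only reflexive fails.

reflexive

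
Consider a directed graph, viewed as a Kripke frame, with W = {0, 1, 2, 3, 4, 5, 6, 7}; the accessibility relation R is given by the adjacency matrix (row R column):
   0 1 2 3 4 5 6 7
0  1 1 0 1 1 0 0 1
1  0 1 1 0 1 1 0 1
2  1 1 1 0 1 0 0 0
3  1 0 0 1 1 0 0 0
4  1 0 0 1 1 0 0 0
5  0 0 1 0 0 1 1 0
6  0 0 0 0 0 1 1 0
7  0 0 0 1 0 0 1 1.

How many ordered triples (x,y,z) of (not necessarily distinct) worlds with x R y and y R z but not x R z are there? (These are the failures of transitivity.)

25

Enumerating: (0,1,2), (0,1,5), (0,7,6), (1,2,0), (1,4,0), (1,4,3), (1,5,6), (1,7,3), (1,7,6), (2,0,3), (2,0,7), (2,1,5), … and 13 more.
Total: 25.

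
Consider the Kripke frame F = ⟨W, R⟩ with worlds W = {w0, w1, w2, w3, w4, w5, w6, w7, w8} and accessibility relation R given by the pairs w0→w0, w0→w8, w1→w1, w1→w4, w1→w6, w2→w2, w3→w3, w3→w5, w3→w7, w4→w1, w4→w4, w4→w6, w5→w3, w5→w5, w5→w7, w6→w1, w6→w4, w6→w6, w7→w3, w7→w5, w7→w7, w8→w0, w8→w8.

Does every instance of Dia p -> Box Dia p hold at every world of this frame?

Yes

Axiom 5 corresponds to the accessibility relation being Euclidean.
Euclidean: yes — any two successors of a common world are R-related.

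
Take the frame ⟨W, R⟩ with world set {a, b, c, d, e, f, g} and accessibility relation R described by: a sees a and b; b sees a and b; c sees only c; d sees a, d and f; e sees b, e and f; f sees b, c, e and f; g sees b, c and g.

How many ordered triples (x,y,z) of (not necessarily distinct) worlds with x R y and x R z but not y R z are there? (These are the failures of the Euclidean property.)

Enumerating: (d,a,d), (d,a,f), (d,f,a), (d,f,d), (e,b,e), (e,b,f), (f,b,c), (f,b,e), (f,b,f), (f,c,b), (f,c,e), (f,c,f), (f,e,c), (g,b,c), (g,b,g), (g,c,b), (g,c,g).

17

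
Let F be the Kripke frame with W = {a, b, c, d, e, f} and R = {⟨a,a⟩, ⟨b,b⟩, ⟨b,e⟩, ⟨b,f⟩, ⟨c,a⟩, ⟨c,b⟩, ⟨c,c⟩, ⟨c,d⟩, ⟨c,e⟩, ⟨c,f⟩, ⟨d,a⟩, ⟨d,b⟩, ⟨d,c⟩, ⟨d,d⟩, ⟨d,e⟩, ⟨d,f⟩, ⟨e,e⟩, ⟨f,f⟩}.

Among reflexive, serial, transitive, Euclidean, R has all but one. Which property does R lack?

Euclidean

Reflexive: yes — every world is R-related to itself.
Serial: yes — every world has a successor (e.g. a R a).
Transitive: yes — every two-step R-path is closed by a direct edge.
Euclidean: no — b R e and b R f, but not e R f.
Only Euclidean fails.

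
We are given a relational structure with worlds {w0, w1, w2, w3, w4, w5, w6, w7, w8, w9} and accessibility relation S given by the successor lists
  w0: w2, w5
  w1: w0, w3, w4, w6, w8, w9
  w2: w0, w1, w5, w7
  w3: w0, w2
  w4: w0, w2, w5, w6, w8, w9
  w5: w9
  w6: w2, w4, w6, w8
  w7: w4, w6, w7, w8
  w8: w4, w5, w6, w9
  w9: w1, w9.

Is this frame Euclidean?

No

Euclidean: no — w0 S w5 and w0 S w2, but not w5 S w2.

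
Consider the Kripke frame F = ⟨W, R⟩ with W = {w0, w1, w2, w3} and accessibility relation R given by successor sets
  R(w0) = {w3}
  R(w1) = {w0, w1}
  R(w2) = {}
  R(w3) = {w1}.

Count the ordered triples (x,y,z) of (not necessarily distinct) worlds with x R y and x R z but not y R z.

3

Enumerating: (w0,w3,w3), (w1,w0,w0), (w1,w0,w1).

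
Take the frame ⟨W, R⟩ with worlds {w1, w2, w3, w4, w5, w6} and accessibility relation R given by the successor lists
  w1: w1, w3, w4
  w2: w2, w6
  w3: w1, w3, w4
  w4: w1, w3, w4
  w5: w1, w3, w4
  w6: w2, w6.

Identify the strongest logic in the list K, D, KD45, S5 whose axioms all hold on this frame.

KD45

Serial (axiom D): yes — every world has a successor (e.g. w1 R w1).
Euclidean (axiom 5): yes — any two successors of a common world are R-related.
Transitive (axiom 4): yes — every two-step R-path is closed by a direct edge.
Reflexive (axiom T): no — w5 is not related to itself.
So F validates K, D, KD45; S5 would additionally require R to be reflexive. The strongest is KD45.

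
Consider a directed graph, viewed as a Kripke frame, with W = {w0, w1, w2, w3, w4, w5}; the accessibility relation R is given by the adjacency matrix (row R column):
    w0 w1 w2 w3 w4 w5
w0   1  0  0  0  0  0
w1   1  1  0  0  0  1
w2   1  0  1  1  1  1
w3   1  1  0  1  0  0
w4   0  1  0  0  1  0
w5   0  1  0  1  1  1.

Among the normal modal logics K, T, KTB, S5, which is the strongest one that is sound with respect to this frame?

Reflexive (axiom T): yes — every world is R-related to itself.
Symmetric (axiom B): no — w1 R w0 but not w0 R w1.
Euclidean (axiom 5): no — w1 R w0 and w1 R w5, but not w0 R w5.
So F validates K, T; KTB would additionally require R to be symmetric. The strongest is T.

T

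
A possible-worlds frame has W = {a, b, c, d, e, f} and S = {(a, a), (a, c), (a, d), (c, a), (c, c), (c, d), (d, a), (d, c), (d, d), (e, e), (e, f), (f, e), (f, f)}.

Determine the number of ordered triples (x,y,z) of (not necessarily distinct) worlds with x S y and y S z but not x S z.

0

S is transitive; there are no such tuples.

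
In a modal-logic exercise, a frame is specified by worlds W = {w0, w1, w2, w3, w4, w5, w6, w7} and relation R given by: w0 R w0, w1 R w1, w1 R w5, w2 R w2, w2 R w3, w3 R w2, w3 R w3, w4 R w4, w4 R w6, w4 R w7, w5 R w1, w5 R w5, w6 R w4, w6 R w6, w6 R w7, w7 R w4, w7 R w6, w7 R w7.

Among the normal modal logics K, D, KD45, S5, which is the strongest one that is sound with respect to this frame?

Serial (axiom D): yes — every world has a successor (e.g. w0 R w0).
Euclidean (axiom 5): yes — any two successors of a common world are R-related.
Transitive (axiom 4): yes — every two-step R-path is closed by a direct edge.
Reflexive (axiom T): yes — every world is R-related to itself.
So F validates K, D, KD45, S5. The strongest is S5.

S5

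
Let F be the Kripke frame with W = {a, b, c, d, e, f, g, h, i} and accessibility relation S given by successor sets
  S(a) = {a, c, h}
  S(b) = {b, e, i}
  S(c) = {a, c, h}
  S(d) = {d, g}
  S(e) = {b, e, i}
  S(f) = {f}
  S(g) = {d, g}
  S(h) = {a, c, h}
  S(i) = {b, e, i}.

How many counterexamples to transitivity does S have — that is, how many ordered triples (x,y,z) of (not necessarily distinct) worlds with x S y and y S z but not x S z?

0

S is transitive; there are no such tuples.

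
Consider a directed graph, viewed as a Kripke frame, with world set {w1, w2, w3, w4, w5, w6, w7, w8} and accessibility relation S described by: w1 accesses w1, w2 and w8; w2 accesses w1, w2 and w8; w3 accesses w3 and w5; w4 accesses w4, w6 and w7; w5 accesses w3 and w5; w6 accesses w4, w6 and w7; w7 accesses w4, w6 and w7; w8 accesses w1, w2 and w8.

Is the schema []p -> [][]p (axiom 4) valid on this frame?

Axiom 4 corresponds to the accessibility relation being transitive.
Transitive: yes — every two-step S-path is closed by a direct edge.

Yes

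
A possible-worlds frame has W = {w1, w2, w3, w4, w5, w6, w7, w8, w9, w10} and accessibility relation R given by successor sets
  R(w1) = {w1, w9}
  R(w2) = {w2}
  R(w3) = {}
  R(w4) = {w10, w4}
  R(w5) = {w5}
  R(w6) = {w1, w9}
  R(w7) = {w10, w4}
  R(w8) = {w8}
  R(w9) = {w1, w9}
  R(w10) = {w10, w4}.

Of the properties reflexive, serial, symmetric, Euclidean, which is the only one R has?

Reflexive: no — w3 is not related to itself.
Serial: no — w3 has no R-successor.
Symmetric: no — w6 R w1 but not w1 R w6.
Euclidean: yes — any two successors of a common world are R-related.
Only Euclidean holds.

Euclidean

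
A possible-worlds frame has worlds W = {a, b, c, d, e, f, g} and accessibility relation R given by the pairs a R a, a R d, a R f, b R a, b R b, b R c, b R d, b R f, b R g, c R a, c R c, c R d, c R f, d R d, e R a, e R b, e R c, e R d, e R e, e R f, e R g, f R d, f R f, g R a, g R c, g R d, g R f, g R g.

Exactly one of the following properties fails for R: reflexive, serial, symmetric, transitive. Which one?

symmetric

Reflexive: yes — every world is R-related to itself.
Serial: yes — every world has a successor (e.g. a R a).
Symmetric: no — a R d but not d R a.
Transitive: yes — every two-step R-path is closed by a direct edge.
Only symmetric fails.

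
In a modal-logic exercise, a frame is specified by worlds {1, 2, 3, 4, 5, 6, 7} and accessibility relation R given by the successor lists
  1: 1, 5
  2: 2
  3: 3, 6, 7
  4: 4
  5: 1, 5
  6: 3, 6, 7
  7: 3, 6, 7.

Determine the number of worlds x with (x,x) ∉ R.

0

R is reflexive; there are no such worlds.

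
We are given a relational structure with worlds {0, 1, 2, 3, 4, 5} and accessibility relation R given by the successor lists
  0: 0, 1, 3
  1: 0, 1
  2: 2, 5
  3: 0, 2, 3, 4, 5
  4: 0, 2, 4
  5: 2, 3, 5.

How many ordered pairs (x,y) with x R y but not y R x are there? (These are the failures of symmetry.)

4

Enumerating: (3,2), (3,4), (4,0), (4,2).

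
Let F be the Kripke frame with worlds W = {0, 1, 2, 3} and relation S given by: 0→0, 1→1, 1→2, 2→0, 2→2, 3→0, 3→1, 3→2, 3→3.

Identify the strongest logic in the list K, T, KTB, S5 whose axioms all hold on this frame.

T

Reflexive (axiom T): yes — every world is S-related to itself.
Symmetric (axiom B): no — 1 S 2 but not 2 S 1.
Euclidean (axiom 5): no — 3 S 0 and 3 S 1, but not 0 S 1.
So F validates K, T; KTB would additionally require S to be symmetric. The strongest is T.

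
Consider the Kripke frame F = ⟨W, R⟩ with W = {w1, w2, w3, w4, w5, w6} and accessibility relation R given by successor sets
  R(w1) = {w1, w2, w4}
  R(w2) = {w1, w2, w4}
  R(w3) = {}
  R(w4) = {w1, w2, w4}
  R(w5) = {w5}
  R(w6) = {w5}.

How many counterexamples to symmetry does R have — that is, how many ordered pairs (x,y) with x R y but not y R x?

Enumerating: (w6,w5).

1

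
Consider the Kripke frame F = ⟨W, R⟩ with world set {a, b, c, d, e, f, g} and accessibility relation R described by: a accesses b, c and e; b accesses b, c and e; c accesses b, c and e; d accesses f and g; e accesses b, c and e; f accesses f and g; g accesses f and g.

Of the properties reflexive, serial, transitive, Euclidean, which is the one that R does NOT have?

Reflexive: no — a is not related to itself.
Serial: yes — every world has a successor (e.g. a R b).
Transitive: yes — every two-step R-path is closed by a direct edge.
Euclidean: yes — any two successors of a common world are R-related.
Only reflexive fails.

reflexive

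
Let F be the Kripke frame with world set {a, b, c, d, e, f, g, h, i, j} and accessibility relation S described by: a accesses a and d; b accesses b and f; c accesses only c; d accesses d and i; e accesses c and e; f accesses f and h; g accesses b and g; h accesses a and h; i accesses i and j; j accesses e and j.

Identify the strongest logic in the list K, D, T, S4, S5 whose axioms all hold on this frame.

Serial (axiom D): yes — every world has a successor (e.g. a S a).
Reflexive (axiom T): yes — every world is S-related to itself.
Transitive (axiom 4): no — a S d and d S i, but not a S i.
Euclidean (axiom 5): no — a S d and a S a, but not d S a.
So F validates K, D, T; S4 would additionally require S to be transitive. The strongest is T.

T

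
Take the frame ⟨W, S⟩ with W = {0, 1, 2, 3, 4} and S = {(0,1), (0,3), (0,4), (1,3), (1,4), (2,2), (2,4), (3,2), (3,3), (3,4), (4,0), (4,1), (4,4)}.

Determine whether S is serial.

Yes

Serial: yes — every world has a successor (e.g. 0 S 1).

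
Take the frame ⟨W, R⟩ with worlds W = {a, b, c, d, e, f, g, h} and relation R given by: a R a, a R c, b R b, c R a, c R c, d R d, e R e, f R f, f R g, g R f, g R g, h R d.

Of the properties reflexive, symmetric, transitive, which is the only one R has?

transitive

Reflexive: no — h is not related to itself.
Symmetric: no — h R d but not d R h.
Transitive: yes — every two-step R-path is closed by a direct edge.
Only transitive holds.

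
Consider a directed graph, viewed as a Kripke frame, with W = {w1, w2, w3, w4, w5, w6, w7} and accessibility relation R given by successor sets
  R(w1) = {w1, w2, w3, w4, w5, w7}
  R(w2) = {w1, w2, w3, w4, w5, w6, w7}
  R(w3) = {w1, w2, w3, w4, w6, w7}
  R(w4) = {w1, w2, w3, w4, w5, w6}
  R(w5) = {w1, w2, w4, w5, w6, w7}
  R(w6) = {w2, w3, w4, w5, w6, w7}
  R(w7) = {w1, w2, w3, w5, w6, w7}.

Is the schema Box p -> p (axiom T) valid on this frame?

Axiom T corresponds to the accessibility relation being reflexive.
Reflexive: yes — every world is R-related to itself.

Yes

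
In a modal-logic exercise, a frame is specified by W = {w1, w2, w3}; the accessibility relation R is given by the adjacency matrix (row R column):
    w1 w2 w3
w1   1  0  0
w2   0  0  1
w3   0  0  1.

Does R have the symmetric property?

No

Symmetric: no — w2 R w3 but not w3 R w2.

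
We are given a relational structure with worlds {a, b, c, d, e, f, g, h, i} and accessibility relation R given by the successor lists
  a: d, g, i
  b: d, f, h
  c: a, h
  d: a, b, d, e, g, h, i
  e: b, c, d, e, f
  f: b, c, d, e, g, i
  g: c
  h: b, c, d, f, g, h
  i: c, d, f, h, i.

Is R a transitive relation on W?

No

Transitive: no — a R d and d R b, but not a R b.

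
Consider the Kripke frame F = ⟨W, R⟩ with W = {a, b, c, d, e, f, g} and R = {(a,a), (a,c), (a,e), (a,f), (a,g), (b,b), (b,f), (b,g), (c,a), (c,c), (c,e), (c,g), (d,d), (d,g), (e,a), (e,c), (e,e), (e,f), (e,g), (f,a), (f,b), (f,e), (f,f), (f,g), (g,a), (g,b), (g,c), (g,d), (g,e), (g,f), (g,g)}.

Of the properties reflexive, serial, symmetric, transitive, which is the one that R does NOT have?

Reflexive: yes — every world is R-related to itself.
Serial: yes — every world has a successor (e.g. a R a).
Symmetric: yes — every pair in R has its reverse in R.
Transitive: no — a R f and f R b, but not a R b.
Only transitive fails.

transitive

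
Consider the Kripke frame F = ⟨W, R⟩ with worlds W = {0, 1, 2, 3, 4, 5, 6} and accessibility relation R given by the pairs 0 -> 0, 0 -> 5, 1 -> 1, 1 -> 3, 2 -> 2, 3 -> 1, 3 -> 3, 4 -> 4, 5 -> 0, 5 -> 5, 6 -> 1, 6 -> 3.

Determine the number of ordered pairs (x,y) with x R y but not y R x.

2

Enumerating: (6,1), (6,3).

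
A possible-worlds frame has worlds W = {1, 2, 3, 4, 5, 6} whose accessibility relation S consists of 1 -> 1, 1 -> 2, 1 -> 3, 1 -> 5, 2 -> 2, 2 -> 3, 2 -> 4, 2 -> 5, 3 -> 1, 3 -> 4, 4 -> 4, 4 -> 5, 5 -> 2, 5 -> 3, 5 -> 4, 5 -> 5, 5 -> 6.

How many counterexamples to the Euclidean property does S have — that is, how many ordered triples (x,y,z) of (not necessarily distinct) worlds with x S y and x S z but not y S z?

25

Enumerating: (1,2,1), (1,3,2), (1,3,3), (1,3,5), (1,5,1), (2,3,2), (2,3,3), (2,3,5), (2,4,2), (2,4,3), (3,1,4), (3,4,1), … and 13 more.
Total: 25.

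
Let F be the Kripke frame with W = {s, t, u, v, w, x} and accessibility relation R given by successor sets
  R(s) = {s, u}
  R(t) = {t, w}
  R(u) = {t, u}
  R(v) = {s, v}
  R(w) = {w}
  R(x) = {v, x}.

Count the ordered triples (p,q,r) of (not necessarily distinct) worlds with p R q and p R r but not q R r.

5

Enumerating: (s,u,s), (t,w,t), (u,t,u), (v,s,v), (x,v,x).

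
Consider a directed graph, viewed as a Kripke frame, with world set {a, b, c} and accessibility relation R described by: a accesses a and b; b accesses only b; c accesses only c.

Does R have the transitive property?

Transitive: yes — every two-step R-path is closed by a direct edge.

Yes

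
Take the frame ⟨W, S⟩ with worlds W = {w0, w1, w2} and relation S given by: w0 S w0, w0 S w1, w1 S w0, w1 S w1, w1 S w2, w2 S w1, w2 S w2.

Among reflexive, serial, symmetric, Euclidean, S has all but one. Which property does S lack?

Reflexive: yes — every world is S-related to itself.
Serial: yes — every world has a successor (e.g. w0 S w0).
Symmetric: yes — every pair in S has its reverse in S.
Euclidean: no — w1 S w0 and w1 S w2, but not w0 S w2.
Only Euclidean fails.

Euclidean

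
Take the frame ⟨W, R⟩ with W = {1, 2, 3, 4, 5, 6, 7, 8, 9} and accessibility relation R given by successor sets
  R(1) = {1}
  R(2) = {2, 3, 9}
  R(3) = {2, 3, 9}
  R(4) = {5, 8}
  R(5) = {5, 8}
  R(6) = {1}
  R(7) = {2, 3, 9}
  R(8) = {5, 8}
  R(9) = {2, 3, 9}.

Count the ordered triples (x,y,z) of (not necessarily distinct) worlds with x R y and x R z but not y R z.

0

R is Euclidean; there are no such tuples.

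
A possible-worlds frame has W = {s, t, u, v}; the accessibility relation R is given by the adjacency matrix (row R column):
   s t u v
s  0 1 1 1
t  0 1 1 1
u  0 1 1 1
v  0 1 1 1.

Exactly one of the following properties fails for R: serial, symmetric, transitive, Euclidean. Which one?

Serial: yes — every world has a successor (e.g. s R t).
Symmetric: no — s R t but not t R s.
Transitive: yes — every two-step R-path is closed by a direct edge.
Euclidean: yes — any two successors of a common world are R-related.
Only symmetric fails.

symmetric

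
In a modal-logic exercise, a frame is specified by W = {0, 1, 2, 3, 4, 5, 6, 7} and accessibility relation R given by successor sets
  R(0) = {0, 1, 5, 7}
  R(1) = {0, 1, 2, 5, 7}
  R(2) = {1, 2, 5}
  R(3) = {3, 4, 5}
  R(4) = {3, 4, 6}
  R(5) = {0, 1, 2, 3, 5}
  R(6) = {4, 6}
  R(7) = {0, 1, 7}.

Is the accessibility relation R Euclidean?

Euclidean: no — 0 R 5 and 0 R 7, but not 5 R 7.

No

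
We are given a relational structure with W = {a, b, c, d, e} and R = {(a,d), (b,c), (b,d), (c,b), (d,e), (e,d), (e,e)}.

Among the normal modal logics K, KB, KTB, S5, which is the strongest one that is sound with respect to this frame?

Symmetric (axiom B): no — a R d but not d R a.
Reflexive (axiom T): no — a is not related to itself.
Euclidean (axiom 5): no — b R c and b R d, but not c R d.
So F validates K; KB would additionally require R to be symmetric. The strongest is K.

K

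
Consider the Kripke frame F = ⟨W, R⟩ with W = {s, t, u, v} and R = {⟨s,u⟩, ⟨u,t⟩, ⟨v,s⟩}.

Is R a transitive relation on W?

Transitive: no — s R u and u R t, but not s R t.

No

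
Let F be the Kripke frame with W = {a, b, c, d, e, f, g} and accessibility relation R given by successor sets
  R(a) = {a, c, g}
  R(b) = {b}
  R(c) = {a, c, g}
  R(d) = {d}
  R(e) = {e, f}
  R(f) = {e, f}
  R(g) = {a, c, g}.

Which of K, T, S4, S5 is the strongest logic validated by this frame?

S5

Reflexive (axiom T): yes — every world is R-related to itself.
Transitive (axiom 4): yes — every two-step R-path is closed by a direct edge.
Euclidean (axiom 5): yes — any two successors of a common world are R-related.
So F validates K, T, S4, S5. The strongest is S5.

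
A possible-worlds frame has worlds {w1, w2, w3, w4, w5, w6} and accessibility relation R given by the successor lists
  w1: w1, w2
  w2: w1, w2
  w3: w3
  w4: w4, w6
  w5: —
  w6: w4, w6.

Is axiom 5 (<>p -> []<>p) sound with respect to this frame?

By correspondence theory, 5 is valid on a frame iff R is Euclidean.
Euclidean: yes — any two successors of a common world are R-related.

Yes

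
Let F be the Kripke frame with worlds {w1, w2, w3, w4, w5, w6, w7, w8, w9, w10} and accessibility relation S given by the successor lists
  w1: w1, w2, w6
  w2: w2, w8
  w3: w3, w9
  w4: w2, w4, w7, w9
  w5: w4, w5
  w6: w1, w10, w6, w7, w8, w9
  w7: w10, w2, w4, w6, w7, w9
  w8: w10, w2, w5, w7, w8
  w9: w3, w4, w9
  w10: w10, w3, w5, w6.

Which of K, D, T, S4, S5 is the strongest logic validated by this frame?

T

Serial (axiom D): yes — every world has a successor (e.g. w1 S w1).
Reflexive (axiom T): yes — every world is S-related to itself.
Transitive (axiom 4): no — w1 S w2 and w2 S w8, but not w1 S w8.
Euclidean (axiom 5): no — w1 S w2 and w1 S w6, but not w2 S w6.
So F validates K, D, T; S4 would additionally require S to be transitive. The strongest is T.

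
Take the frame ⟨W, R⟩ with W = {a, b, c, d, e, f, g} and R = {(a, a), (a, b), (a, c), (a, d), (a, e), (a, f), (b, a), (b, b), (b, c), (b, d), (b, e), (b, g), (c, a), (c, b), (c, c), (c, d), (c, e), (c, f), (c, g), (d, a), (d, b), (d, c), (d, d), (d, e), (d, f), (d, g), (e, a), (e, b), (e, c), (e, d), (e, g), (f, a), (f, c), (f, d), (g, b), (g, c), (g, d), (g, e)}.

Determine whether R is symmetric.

Symmetric: yes — every pair in R has its reverse in R.

Yes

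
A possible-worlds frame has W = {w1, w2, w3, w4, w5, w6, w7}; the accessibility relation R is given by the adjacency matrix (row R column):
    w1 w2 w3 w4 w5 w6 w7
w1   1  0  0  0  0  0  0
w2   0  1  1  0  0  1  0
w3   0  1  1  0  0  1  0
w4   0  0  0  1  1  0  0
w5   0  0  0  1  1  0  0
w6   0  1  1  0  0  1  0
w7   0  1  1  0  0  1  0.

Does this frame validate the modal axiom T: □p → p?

By correspondence theory, T is valid on a frame iff R is reflexive.
Reflexive: no — w7 is not related to itself.

No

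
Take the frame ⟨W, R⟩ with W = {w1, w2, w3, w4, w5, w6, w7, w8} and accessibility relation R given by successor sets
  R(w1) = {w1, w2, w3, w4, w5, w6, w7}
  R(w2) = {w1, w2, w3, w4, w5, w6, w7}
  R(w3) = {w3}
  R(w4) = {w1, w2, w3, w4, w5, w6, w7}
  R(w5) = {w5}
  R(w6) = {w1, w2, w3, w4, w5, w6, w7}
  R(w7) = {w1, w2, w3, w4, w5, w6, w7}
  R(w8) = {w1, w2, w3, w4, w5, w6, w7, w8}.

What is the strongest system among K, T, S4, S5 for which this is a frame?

Reflexive (axiom T): yes — every world is R-related to itself.
Transitive (axiom 4): yes — every two-step R-path is closed by a direct edge.
Euclidean (axiom 5): no — w1 R w3 and w1 R w2, but not w3 R w2.
So F validates K, T, S4; S5 would additionally require R to be Euclidean. The strongest is S4.

S4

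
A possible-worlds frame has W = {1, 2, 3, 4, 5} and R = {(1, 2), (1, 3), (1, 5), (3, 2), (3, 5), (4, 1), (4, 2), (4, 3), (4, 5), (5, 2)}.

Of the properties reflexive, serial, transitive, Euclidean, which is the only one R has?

transitive

Reflexive: no — 1 is not related to itself.
Serial: no — 2 has no R-successor.
Transitive: yes — every two-step R-path is closed by a direct edge.
Euclidean: no — 1 R 2 and 1 R 3, but not 2 R 3.
Only transitive holds.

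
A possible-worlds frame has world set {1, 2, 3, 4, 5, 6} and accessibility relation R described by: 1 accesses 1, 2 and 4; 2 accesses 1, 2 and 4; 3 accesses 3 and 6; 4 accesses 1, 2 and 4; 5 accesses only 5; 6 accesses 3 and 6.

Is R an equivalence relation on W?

Yes

Reflexive: yes — every world is R-related to itself.
Symmetric: yes — every pair in R has its reverse in R.
Transitive: yes — every two-step R-path is closed by a direct edge.
So R is an equivalence relation.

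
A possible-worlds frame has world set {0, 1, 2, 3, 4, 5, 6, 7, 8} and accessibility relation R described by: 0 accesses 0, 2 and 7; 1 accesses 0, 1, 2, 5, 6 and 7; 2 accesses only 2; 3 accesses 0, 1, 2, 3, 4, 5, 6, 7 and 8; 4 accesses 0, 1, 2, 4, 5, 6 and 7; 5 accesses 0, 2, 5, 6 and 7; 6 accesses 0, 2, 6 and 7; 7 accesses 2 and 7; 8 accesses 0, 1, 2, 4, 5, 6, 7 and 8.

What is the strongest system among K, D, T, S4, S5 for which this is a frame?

S4

Serial (axiom D): yes — every world has a successor (e.g. 0 R 0).
Reflexive (axiom T): yes — every world is R-related to itself.
Transitive (axiom 4): yes — every two-step R-path is closed by a direct edge.
Euclidean (axiom 5): no — 0 R 2 and 0 R 7, but not 2 R 7.
So F validates K, D, T, S4; S5 would additionally require R to be Euclidean. The strongest is S4.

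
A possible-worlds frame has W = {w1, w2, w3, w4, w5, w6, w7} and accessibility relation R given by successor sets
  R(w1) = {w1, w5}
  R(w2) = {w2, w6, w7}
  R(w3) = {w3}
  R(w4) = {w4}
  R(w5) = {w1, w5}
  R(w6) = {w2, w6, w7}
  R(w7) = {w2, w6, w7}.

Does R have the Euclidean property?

Euclidean: yes — any two successors of a common world are R-related.

Yes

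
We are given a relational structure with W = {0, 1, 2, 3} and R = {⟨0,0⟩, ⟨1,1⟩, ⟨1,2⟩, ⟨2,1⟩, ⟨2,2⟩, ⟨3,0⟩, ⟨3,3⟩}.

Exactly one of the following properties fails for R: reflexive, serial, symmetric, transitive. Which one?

Reflexive: yes — every world is R-related to itself.
Serial: yes — every world has a successor (e.g. 0 R 0).
Symmetric: no — 3 R 0 but not 0 R 3.
Transitive: yes — every two-step R-path is closed by a direct edge.
Only symmetric fails.

symmetric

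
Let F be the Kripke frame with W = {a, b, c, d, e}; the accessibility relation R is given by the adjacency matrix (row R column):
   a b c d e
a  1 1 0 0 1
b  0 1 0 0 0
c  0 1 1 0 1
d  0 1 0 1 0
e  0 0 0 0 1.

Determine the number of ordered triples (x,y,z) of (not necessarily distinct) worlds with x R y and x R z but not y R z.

9

Enumerating: (a,b,a), (a,b,e), (a,e,a), (a,e,b), (c,b,c), (c,b,e), (c,e,b), (c,e,c), (d,b,d).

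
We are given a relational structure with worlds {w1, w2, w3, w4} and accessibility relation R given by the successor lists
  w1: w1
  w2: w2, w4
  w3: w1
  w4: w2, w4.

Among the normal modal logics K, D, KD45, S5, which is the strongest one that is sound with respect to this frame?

Serial (axiom D): yes — every world has a successor (e.g. w1 R w1).
Euclidean (axiom 5): yes — any two successors of a common world are R-related.
Transitive (axiom 4): yes — every two-step R-path is closed by a direct edge.
Reflexive (axiom T): no — w3 is not related to itself.
So F validates K, D, KD45; S5 would additionally require R to be reflexive. The strongest is KD45.

KD45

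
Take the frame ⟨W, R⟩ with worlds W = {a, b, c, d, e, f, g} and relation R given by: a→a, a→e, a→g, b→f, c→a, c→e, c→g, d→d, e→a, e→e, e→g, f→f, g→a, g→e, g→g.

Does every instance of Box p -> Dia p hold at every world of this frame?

The schema D characterises exactly the serial frames.
Serial: yes — every world has a successor (e.g. a R a).

Yes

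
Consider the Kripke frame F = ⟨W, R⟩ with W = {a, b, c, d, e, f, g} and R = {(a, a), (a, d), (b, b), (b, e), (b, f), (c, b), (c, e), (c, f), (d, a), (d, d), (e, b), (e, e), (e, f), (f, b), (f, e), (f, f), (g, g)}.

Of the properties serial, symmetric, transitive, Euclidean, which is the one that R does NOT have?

symmetric

Serial: yes — every world has a successor (e.g. a R a).
Symmetric: no — c R b but not b R c.
Transitive: yes — every two-step R-path is closed by a direct edge.
Euclidean: yes — any two successors of a common world are R-related.
Only symmetric fails.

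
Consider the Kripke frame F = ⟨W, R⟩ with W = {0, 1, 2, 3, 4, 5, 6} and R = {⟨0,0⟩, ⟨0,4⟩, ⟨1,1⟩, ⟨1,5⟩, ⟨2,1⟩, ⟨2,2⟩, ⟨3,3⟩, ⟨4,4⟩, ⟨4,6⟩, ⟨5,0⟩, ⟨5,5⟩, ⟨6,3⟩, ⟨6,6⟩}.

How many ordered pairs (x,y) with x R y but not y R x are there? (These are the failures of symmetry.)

6

Enumerating: (0,4), (1,5), (2,1), (4,6), (5,0), (6,3).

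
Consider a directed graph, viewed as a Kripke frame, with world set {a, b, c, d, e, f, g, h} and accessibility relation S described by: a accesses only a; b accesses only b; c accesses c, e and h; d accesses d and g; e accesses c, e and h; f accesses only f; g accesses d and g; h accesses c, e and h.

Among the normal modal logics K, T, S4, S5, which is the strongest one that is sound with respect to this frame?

Reflexive (axiom T): yes — every world is S-related to itself.
Transitive (axiom 4): yes — every two-step S-path is closed by a direct edge.
Euclidean (axiom 5): yes — any two successors of a common world are S-related.
So F validates K, T, S4, S5. The strongest is S5.

S5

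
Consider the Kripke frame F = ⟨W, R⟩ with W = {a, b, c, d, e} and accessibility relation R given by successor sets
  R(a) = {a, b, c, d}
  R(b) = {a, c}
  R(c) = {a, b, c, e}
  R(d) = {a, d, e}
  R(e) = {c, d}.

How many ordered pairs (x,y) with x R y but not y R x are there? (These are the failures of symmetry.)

R is symmetric; there are no such tuples.

0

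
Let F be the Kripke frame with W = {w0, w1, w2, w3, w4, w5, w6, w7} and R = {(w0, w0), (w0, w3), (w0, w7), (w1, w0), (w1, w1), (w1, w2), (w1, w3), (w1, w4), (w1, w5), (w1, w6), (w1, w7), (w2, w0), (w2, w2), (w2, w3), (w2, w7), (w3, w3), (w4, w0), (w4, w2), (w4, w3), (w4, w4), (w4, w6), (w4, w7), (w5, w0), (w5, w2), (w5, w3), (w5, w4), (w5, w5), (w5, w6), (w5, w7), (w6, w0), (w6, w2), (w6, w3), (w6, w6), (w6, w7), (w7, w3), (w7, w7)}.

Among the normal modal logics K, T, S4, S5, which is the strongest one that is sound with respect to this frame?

Reflexive (axiom T): yes — every world is R-related to itself.
Transitive (axiom 4): yes — every two-step R-path is closed by a direct edge.
Euclidean (axiom 5): no — w0 R w3 and w0 R w7, but not w3 R w7.
So F validates K, T, S4; S5 would additionally require R to be Euclidean. The strongest is S4.

S4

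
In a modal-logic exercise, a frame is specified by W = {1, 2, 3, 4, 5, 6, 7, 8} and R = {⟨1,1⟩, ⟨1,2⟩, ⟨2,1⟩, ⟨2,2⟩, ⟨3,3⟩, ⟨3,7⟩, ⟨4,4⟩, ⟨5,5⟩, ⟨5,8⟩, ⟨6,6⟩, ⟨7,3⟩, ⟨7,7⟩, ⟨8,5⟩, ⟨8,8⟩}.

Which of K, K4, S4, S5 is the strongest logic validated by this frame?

Transitive (axiom 4): yes — every two-step R-path is closed by a direct edge.
Reflexive (axiom T): yes — every world is R-related to itself.
Euclidean (axiom 5): yes — any two successors of a common world are R-related.
So F validates K, K4, S4, S5. The strongest is S5.

S5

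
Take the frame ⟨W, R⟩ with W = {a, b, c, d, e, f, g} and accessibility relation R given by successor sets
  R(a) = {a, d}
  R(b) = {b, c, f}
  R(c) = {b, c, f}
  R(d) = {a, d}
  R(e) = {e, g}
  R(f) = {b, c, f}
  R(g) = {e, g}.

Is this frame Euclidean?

Yes

Euclidean: yes — any two successors of a common world are R-related.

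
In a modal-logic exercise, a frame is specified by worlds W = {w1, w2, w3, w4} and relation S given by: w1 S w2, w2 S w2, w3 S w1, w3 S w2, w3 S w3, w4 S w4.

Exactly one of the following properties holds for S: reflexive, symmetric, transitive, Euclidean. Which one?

Reflexive: no — w1 is not related to itself.
Symmetric: no — w1 S w2 but not w2 S w1.
Transitive: yes — every two-step S-path is closed by a direct edge.
Euclidean: no — w3 S w2 and w3 S w1, but not w2 S w1.
Only transitive holds.

transitive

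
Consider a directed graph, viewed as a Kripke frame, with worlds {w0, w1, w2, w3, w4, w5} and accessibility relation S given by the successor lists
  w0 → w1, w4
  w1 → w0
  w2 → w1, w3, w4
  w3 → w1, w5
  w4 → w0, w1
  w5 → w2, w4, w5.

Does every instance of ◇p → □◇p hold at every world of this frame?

No

The schema 5 characterises exactly the Euclidean frames.
Euclidean: no — w0 S w1 and w0 S w4, but not w1 S w4.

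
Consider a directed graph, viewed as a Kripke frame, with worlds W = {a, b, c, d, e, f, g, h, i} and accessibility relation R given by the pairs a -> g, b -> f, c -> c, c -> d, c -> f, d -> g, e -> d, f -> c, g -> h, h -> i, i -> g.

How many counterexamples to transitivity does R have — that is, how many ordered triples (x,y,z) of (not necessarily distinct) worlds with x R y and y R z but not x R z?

Enumerating: (a,g,h), (b,f,c), (c,d,g), (d,g,h), (e,d,g), (f,c,d), (f,c,f), (g,h,i), (h,i,g), (i,g,h).

10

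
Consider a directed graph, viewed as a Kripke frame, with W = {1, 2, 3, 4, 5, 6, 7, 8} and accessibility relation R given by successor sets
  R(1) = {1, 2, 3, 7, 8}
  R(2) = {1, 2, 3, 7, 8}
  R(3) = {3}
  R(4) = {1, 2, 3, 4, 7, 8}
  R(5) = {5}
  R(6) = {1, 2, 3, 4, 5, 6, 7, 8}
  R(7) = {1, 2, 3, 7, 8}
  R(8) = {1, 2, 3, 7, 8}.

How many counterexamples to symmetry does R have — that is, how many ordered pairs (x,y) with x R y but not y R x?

Enumerating: (1,3), (2,3), (4,1), (4,2), (4,3), (4,7), (4,8), (6,1), (6,2), (6,3), (6,4), (6,5), (6,7), (6,8), (7,3), (8,3).

16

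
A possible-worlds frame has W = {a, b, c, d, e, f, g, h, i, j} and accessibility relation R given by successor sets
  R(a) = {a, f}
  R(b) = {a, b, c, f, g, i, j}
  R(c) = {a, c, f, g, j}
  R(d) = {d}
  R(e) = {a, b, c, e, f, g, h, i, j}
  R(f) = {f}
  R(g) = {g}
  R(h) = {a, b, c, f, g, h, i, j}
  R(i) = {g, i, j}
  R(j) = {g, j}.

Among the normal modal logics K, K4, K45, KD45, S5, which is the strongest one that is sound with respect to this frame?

K4

Transitive (axiom 4): yes — every two-step R-path is closed by a direct edge.
Euclidean (axiom 5): no — b R a and b R c, but not a R c.
Serial (axiom D): yes — every world has a successor (e.g. a R a).
Reflexive (axiom T): yes — every world is R-related to itself.
So F validates K, K4; K45 would additionally require R to be Euclidean. The strongest is K4.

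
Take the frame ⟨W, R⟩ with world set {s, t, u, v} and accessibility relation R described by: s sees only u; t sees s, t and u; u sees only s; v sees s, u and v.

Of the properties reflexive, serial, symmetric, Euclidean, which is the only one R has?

serial

Reflexive: no — s is not related to itself.
Serial: yes — every world has a successor (e.g. s R u).
Symmetric: no — t R s but not s R t.
Euclidean: no — s R u and s R u, but not u R u.
Only serial holds.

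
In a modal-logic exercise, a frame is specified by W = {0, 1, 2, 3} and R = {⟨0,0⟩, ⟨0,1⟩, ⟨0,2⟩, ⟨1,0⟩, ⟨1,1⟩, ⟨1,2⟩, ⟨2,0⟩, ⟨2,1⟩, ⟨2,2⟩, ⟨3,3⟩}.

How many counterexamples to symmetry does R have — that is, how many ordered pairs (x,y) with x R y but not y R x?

0

R is symmetric; there are no such tuples.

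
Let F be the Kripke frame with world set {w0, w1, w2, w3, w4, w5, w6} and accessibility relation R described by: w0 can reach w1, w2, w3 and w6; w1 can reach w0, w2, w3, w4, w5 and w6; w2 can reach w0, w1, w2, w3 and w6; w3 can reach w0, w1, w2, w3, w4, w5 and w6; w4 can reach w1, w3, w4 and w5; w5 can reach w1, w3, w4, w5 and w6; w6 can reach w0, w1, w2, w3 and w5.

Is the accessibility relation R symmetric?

Yes

Symmetric: yes — every pair in R has its reverse in R.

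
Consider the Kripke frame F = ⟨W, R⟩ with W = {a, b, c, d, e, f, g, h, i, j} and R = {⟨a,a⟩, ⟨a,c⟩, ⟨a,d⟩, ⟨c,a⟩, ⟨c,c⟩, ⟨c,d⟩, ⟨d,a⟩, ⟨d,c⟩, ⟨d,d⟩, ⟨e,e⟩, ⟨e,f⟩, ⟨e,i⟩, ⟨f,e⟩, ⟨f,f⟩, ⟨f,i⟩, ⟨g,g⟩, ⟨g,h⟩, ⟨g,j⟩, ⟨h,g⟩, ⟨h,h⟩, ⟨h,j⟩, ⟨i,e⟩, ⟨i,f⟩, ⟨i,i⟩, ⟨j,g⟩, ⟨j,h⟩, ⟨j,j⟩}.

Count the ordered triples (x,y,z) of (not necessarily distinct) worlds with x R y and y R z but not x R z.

R is transitive; there are no such tuples.

0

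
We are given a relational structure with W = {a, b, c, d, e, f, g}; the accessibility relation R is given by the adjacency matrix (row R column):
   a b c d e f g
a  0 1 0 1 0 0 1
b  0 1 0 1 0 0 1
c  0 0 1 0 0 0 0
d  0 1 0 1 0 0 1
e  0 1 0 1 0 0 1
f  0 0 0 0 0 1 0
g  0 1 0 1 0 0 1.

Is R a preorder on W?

No

Reflexive: no — a is not related to itself.
Transitive: yes — every two-step R-path is closed by a direct edge.
So R is not a preorder.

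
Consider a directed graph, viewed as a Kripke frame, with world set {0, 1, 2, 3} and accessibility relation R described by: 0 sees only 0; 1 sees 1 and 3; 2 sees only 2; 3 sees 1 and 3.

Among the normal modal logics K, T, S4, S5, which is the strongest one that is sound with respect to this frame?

S5

Reflexive (axiom T): yes — every world is R-related to itself.
Transitive (axiom 4): yes — every two-step R-path is closed by a direct edge.
Euclidean (axiom 5): yes — any two successors of a common world are R-related.
So F validates K, T, S4, S5. The strongest is S5.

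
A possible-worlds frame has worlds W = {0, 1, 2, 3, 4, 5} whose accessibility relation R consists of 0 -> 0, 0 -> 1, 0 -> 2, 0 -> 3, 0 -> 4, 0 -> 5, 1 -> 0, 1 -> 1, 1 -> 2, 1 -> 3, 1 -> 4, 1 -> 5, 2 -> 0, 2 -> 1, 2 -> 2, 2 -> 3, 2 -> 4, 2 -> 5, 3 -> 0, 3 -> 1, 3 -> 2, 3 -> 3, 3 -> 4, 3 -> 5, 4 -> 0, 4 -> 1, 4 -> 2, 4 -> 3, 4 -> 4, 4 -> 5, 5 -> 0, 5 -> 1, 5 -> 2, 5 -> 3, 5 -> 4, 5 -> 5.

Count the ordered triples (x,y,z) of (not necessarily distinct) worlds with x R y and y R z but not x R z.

R is transitive; there are no such tuples.

0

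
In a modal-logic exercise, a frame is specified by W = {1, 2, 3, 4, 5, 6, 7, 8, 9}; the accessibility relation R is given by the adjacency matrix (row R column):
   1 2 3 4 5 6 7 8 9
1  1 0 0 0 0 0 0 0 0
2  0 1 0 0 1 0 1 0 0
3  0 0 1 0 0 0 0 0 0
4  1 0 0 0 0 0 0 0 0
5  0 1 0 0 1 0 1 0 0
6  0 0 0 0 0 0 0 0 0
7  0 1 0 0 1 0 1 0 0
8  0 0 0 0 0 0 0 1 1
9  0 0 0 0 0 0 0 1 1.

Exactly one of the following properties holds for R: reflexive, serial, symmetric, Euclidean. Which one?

Euclidean

Reflexive: no — 4 is not related to itself.
Serial: no — 6 has no R-successor.
Symmetric: no — 4 R 1 but not 1 R 4.
Euclidean: yes — any two successors of a common world are R-related.
Only Euclidean holds.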